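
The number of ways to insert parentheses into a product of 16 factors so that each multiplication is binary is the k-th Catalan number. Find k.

15

Parenthesizations of m factors correspond to full binary trees with m leaves, counted by C_{m−1}; m = 16 gives C_15.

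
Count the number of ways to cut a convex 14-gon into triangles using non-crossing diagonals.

208012

Triangulations of a convex m-gon are counted by C_{m−2}; with m = 14 this is C_12.
C_12 = C_11 · 2(2·11+1)/(11+2) = 58786 · 46/13 = 208012.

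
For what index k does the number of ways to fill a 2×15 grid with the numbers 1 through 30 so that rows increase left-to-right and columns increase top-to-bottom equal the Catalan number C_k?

15

Standard Young tableaux of shape 2×n are counted by C_n; here n = 15.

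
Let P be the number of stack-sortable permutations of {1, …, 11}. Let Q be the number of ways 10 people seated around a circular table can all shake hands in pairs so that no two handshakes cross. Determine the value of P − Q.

By Knuth's characterisation, the stack-sortable permutations of length 11 are the 231-avoiders, numbering C_11. So P = C_11 = 58786.
Non-crossing handshake pairings of 2n people are counted by C_n; 10 people gives n = 5. So Q = C_5 = 42.
P − Q = 58786 − 42 = 58744.

58744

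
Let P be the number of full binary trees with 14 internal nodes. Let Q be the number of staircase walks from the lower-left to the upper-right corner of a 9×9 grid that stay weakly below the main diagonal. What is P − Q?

Full binary trees with n internal nodes are counted by C_n; here n = 14. So P = C_14 = 2674440.
Sub-diagonal monotone paths from (0,0) to (9,9) biject with Dyck paths of semilength 9, giving C_9. So Q = C_9 = 4862.
P − Q = 2674440 − 4862 = 2669578.

2669578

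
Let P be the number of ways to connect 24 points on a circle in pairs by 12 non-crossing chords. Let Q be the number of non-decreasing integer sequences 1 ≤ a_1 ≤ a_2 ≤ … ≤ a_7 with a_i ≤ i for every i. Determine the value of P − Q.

207583

Non-crossing perfect matchings of 2n points on a circle are counted by C_n; with 24 points, n = 12. So P = C_12 = 208012.
Such sub-staircase sequences of length n are counted by C_n; here n = 7. So Q = C_7 = 429.
P − Q = 208012 − 429 = 207583.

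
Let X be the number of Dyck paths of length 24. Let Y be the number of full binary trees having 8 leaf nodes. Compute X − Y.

207583

Dyck paths of semilength n (length 2n) are counted by C_n; here n = 12. So X = C_12 = 208012.
Full binary trees with 8 leaves have 8−1 = 7 internal nodes, so there are C_7 of them. So Y = C_7 = 429.
X − Y = 208012 − 429 = 207583.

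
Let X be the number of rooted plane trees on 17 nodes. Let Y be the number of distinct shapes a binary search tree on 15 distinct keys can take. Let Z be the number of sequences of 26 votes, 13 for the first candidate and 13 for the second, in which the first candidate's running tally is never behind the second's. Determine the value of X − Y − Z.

A rooted plane tree on 17 nodes has 16 edges, and such trees are counted by C_16. So X = C_16 = 35357670.
Rooted binary trees with 15 nodes (each child slot possibly empty) number C_15. So Y = C_15 = 9694845.
Reading a vote for the leader as '(' and for the other as ')' turns such a sequence into a balanced string of 13 pairs, so the count is C_13. So Z = C_13 = 742900.
X − Y − Z = 35357670 − 9694845 − 742900 = 24919925.

24919925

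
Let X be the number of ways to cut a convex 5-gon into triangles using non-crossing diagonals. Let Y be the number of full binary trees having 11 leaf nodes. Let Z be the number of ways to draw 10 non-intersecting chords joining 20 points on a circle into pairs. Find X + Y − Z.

5

A convex 5-gon is triangulated into 3 triangles, and the number of such triangulations is the Catalan number C_{5−2} = C_3. So X = C_3 = 5.
A full binary tree with L leaves has L−1 internal nodes and is counted by C_{L−1}; L = 11 gives C_10. So Y = C_10 = 16796.
Pairing 20 circle points by 10 non-crossing chords gives C_10 matchings. So Z = C_10 = 16796.
X + Y − Z = 5 + 16796 − 16796 = 5.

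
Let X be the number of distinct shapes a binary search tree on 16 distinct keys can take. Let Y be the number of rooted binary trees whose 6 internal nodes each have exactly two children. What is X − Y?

35357538

Rooted binary trees with 16 nodes (each child slot possibly empty) number C_16. So X = C_16 = 35357670.
Full binary trees with n internal nodes are counted by C_n; here n = 6. So Y = C_6 = 132.
X − Y = 35357670 − 132 = 35357538.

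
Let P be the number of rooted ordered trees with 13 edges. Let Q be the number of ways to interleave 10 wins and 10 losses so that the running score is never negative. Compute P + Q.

Rooted ordered trees with n edges are counted by C_n; here n = 13. So P = C_13 = 742900.
Reading a vote for the leader as '(' and for the other as ')' turns such a sequence into a balanced string of 10 pairs, so the count is C_10. So Q = C_10 = 16796.
P + Q = 742900 + 16796 = 759696.

759696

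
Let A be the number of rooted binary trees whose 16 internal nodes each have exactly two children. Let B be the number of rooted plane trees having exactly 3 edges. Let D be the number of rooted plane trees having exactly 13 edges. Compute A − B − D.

Full binary trees with n internal nodes are counted by C_n; here n = 16. So A = C_16 = 35357670.
A rooted plane tree with 3 edges has 4 nodes, and the count is C_3. So B = C_3 = 5.
Rooted ordered trees with n edges are counted by C_n; here n = 13. So D = C_13 = 742900.
A − B − D = 35357670 − 5 − 742900 = 34614765.

34614765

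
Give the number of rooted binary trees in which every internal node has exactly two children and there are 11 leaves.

16796

A full binary tree with L leaves has L−1 internal nodes and is counted by C_{L−1}; L = 11 gives C_10.
C_10 = C(20,10)/11 = 184756/11 = 16796.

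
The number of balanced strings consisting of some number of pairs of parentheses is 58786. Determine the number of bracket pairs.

11

Balanced strings of n bracket-pairs are counted by C_n, and C_11 = 58786.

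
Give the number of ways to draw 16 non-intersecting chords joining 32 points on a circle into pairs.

35357670

Non-crossing perfect matchings of 2n points on a circle are counted by C_n; with 32 points, n = 16.
C_16 = 35357670.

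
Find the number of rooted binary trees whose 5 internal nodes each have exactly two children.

Full binary trees with n internal nodes are counted by C_n; here n = 5.
C_5 = C_4 · 2(2·4+1)/(4+2) = 14 · 18/6 = 42.

42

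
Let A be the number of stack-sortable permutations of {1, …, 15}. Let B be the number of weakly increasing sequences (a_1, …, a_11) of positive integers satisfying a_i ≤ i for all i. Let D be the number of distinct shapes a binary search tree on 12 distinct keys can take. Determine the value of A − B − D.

9428047

By Knuth's characterisation, the stack-sortable permutations of length 15 are the 231-avoiders, numbering C_15. So A = C_15 = 9694845.
Such sub-staircase sequences of length n are counted by C_n; here n = 11. So B = C_11 = 58786.
There are C_n binary search tree shapes on n keys; with n = 12 that is C_12. So D = C_12 = 208012.
A − B − D = 9694845 − 58786 − 208012 = 9428047.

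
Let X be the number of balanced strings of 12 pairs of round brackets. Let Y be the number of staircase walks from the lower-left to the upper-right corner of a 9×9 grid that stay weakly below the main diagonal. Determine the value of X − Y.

203150

Balanced strings of n pairs of brackets are counted by C_n; here n = 12. So X = C_12 = 208012.
Sub-diagonal monotone paths from (0,0) to (9,9) biject with Dyck paths of semilength 9, giving C_9. So Y = C_9 = 4862.
X − Y = 208012 − 4862 = 203150.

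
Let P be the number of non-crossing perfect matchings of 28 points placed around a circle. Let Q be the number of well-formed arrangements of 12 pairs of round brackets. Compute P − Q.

2466428

Pairing 28 circle points by 14 non-crossing chords gives C_14 matchings. So P = C_14 = 2674440.
With 12 pairs the number of balanced bracket strings is the Catalan number C_12. So Q = C_12 = 208012.
P − Q = 2674440 − 208012 = 2466428.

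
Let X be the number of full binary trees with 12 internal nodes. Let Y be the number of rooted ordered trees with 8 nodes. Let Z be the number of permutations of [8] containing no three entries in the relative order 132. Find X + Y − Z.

207011

Full binary trees with n internal nodes are counted by C_n; here n = 12. So X = C_12 = 208012.
Rooted ordered (plane) trees on m nodes have m−1 edges and are counted by C_{m−1}; m = 8 gives C_7. So Y = C_7 = 429.
Permutations of [n] avoiding any single length-3 pattern are counted by C_n; here n = 8. So Z = C_8 = 1430.
X + Y − Z = 208012 + 429 − 1430 = 207011.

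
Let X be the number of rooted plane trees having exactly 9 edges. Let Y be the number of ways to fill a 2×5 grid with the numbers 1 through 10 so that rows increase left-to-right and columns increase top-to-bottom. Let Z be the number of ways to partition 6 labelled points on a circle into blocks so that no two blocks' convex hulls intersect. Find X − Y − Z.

A rooted plane tree with 9 edges has 10 nodes, and the count is C_9. So X = C_9 = 4862.
Standard Young tableaux of shape 2×n are counted by C_n; here n = 5. So Y = C_5 = 42.
The non-crossing partitions of [6] form a lattice of size C_6. So Z = C_6 = 132.
X − Y − Z = 4862 − 42 − 132 = 4688.

4688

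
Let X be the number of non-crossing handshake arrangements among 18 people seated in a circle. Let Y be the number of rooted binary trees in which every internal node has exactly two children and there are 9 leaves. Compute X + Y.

6292

With 18 = 2·9 people, non-crossing handshake pairings are non-crossing perfect matchings on a circle, counted by C_9. So X = C_9 = 4862.
Full binary trees with 9 leaves have 9−1 = 8 internal nodes, so there are C_8 of them. So Y = C_8 = 1430.
X + Y = 4862 + 1430 = 6292.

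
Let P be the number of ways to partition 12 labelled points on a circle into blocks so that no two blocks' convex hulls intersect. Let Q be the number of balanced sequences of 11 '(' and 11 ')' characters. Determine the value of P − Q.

149226

The non-crossing partitions of [12] form a lattice of size C_12. So P = C_12 = 208012.
A balanced arrangement of 11 bracket pairs is a Dyck word of semilength 11, so the count is C_11. So Q = C_11 = 58786.
P − Q = 208012 − 58786 = 149226.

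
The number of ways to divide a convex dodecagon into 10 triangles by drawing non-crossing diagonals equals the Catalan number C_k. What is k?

A convex 12-gon is triangulated into 10 triangles, and the number of such triangulations is the Catalan number C_{12−2} = C_10.

10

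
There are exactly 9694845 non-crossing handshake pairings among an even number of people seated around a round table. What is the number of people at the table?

Non-crossing handshake pairings of 2n people are counted by C_n; 9694845 = C_15.
So n = 15, and there are 2n = 30 people.

30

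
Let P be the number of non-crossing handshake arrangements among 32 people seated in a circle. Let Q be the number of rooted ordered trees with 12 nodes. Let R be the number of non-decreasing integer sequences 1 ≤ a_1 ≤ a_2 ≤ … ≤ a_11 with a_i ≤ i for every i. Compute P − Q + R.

With 32 = 2·16 people, non-crossing handshake pairings are non-crossing perfect matchings on a circle, counted by C_16. So P = C_16 = 35357670.
A rooted plane tree on 12 nodes has 11 edges, and such trees are counted by C_11. So Q = C_11 = 58786.
Such sub-staircase sequences of length n are counted by C_n; here n = 11. So R = C_11 = 58786.
P − Q + R = 35357670 − 58786 + 58786 = 35357670.

35357670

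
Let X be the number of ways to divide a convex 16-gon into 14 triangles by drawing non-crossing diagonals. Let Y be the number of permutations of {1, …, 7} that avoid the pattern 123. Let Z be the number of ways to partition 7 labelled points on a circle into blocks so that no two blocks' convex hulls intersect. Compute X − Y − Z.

A convex 16-gon is triangulated into 14 triangles, and the number of such triangulations is the Catalan number C_{16−2} = C_14. So X = C_14 = 2674440.
Permutations of [n] avoiding any single length-3 pattern are counted by C_n; here n = 7. So Y = C_7 = 429.
Non-crossing partitions of an n-element set are counted by C_n; here n = 7. So Z = C_7 = 429.
X − Y − Z = 2674440 − 429 − 429 = 2673582.

2673582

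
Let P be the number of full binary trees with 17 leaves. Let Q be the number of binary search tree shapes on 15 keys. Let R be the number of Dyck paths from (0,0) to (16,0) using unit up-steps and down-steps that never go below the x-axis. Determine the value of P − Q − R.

A full binary tree with L leaves has L−1 internal nodes and is counted by C_{L−1}; L = 17 gives C_16. So P = C_16 = 35357670.
Rooted binary trees with 15 nodes (each child slot possibly empty) number C_15. So Q = C_15 = 9694845.
Dyck paths of semilength n (length 2n) are counted by C_n; here n = 8. So R = C_8 = 1430.
P − Q − R = 35357670 − 9694845 − 1430 = 25661395.

25661395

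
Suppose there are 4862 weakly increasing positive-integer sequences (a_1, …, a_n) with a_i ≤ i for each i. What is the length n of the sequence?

Such sub-staircase sequences of length n are counted by C_n. The Catalan number equal to 4862 is C_9.

9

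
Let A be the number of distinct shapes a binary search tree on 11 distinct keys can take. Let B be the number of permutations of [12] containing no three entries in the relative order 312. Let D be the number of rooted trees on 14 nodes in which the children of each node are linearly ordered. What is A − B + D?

Rooted binary trees with 11 nodes (each child slot possibly empty) number C_11. So A = C_11 = 58786.
For any fixed pattern of length 3, the pattern-avoiding permutations of [12] number C_12. So B = C_12 = 208012.
A rooted plane tree on 14 nodes has 13 edges, and such trees are counted by C_13. So D = C_13 = 742900.
A − B + D = 58786 − 208012 + 742900 = 593674.

593674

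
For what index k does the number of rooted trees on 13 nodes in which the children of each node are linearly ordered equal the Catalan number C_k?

12

A rooted plane tree on 13 nodes has 12 edges, and such trees are counted by C_12.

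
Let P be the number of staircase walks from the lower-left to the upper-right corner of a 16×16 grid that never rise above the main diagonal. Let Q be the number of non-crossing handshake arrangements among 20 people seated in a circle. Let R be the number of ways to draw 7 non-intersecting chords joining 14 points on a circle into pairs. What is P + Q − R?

35374037

Monotone paths in an n×n grid that stay weakly below the diagonal are counted by C_n; here n = 16. So P = C_16 = 35357670.
With 20 = 2·10 people, non-crossing handshake pairings are non-crossing perfect matchings on a circle, counted by C_10. So Q = C_10 = 16796.
Pairing 14 circle points by 7 non-crossing chords gives C_7 matchings. So R = C_7 = 429.
P + Q − R = 35357670 + 16796 − 429 = 35374037.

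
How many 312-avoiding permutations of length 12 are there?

Permutations of [n] avoiding any single length-3 pattern are counted by C_n; here n = 12.
C_12 = C(24,12)/13 = 2704156/13 = 208012.

208012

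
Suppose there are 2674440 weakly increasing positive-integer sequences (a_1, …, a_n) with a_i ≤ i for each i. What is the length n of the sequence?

Such sub-staircase sequences of length n are counted by C_n. Since C_14 = 2674440, the index is 14.

14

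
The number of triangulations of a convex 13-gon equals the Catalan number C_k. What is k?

A convex 13-gon is triangulated into 11 triangles, and the number of such triangulations is the Catalan number C_{13−2} = C_11.

11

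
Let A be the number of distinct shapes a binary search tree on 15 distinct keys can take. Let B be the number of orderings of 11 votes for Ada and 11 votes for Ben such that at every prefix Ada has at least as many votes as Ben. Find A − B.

9636059

Binary trees (left/right distinguished) on n nodes are counted by C_n; here n = 15. So A = C_15 = 9694845.
Reading a vote for the leader as '(' and for the other as ')' turns such a sequence into a balanced string of 11 pairs, so the count is C_11. So B = C_11 = 58786.
A − B = 9694845 − 58786 = 9636059.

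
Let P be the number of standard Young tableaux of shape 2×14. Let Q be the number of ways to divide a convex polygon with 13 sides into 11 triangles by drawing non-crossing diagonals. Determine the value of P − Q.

Standard Young tableaux of shape 2×n are counted by C_n; here n = 14. So P = C_14 = 2674440.
The number of triangulations of a 13-gon is the Catalan number C_11 (index = sides − 2). So Q = C_11 = 58786.
P − Q = 2674440 − 58786 = 2615654.

2615654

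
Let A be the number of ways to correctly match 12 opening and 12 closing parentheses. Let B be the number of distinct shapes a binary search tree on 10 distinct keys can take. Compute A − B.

Balanced strings of n pairs of brackets are counted by C_n; here n = 12. So A = C_12 = 208012.
Binary trees (left/right distinguished) on n nodes are counted by C_n; here n = 10. So B = C_10 = 16796.
A − B = 208012 − 16796 = 191216.

191216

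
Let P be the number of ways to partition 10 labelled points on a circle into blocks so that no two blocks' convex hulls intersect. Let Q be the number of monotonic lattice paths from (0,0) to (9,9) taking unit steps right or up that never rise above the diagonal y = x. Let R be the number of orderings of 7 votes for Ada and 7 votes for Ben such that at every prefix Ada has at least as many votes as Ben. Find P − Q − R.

11505

Non-crossing partitions of an n-element set are counted by C_n; here n = 10. So P = C_10 = 16796.
Sub-diagonal monotone paths from (0,0) to (9,9) biject with Dyck paths of semilength 9, giving C_9. So Q = C_9 = 4862.
Reading a vote for the leader as '(' and for the other as ')' turns such a sequence into a balanced string of 7 pairs, so the count is C_7. So R = C_7 = 429.
P − Q − R = 16796 − 4862 − 429 = 11505.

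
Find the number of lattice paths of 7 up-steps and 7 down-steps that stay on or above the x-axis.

429

Paths of 7 up- and 7 down-steps that never dip below the axis are Dyck paths; their count is C_7.
C_7 = C(14,7)/8 = 3432/8 = 429.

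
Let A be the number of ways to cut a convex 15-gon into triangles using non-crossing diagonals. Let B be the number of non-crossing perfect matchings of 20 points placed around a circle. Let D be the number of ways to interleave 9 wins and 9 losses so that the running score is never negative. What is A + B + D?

764558

A convex 15-gon is triangulated into 13 triangles, and the number of such triangulations is the Catalan number C_{15−2} = C_13. So A = C_13 = 742900.
Pairing 20 circle points by 10 non-crossing chords gives C_10 matchings. So B = C_10 = 16796.
Reading a vote for the leader as '(' and for the other as ')' turns such a sequence into a balanced string of 9 pairs, so the count is C_9. So D = C_9 = 4862.
A + B + D = 742900 + 16796 + 4862 = 764558.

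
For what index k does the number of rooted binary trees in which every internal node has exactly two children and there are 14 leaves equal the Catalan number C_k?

A full binary tree with L leaves has L−1 internal nodes and is counted by C_{L−1}; L = 14 gives C_13.

13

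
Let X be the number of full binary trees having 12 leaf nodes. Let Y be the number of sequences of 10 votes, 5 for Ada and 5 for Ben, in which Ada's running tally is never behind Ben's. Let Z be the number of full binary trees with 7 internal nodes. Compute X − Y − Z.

58315

Full binary trees with 12 leaves have 12−1 = 11 internal nodes, so there are C_11 of them. So X = C_11 = 58786.
Ballot sequences with n votes each where one side never trails are Dyck words, counted by C_n; here n = 5. So Y = C_5 = 42.
Full binary trees with n internal nodes are counted by C_n; here n = 7. So Z = C_7 = 429.
X − Y − Z = 58786 − 42 − 429 = 58315.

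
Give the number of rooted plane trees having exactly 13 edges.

A rooted plane tree with 13 edges has 14 nodes, and the count is C_13.
C_13 = 742900.

742900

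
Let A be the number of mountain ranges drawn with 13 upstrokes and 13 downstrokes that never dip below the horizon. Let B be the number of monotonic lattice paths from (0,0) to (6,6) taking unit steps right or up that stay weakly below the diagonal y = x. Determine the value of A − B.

Paths of 13 up- and 13 down-steps that never dip below the axis are Dyck paths; their count is C_13. So A = C_13 = 742900.
Sub-diagonal monotone paths from (0,0) to (6,6) biject with Dyck paths of semilength 6, giving C_6. So B = C_6 = 132.
A − B = 742900 − 132 = 742768.

742768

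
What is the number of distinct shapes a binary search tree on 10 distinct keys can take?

Rooted binary trees with 10 nodes (each child slot possibly empty) number C_10.
C_10 = C(20,10)/11 = 184756/11 = 16796.

16796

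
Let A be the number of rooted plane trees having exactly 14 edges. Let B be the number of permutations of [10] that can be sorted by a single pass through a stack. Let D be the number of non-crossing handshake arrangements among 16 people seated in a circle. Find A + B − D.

A rooted plane tree with 14 edges has 15 nodes, and the count is C_14. So A = C_14 = 2674440.
Stack-sortable permutations are exactly the 231-avoiding ones, counted by C_n; here n = 10. So B = C_10 = 16796.
With 16 = 2·8 people, non-crossing handshake pairings are non-crossing perfect matchings on a circle, counted by C_8. So D = C_8 = 1430.
A + B − D = 2674440 + 16796 − 1430 = 2689806.

2689806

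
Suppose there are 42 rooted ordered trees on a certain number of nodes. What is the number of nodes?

6

Rooted ordered trees on m nodes are counted by C_{m−1}. The Catalan number equal to 42 is C_5.
So the index is 5, and the number of nodes is 5 + 1 = 6.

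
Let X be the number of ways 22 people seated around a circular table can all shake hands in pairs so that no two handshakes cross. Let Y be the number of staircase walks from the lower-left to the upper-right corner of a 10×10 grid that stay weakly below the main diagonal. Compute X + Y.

75582

Non-crossing handshake pairings of 2n people are counted by C_n; 22 people gives n = 11. So X = C_11 = 58786.
Monotone paths in an n×n grid that stay weakly below the diagonal are counted by C_n; here n = 10. So Y = C_10 = 16796.
X + Y = 58786 + 16796 = 75582.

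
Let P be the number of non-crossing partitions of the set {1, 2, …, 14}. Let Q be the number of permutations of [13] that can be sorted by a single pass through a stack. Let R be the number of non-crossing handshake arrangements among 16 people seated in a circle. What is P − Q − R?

The non-crossing partitions of [14] form a lattice of size C_14. So P = C_14 = 2674440.
Stack-sortable permutations are exactly the 231-avoiding ones, counted by C_n; here n = 13. So Q = C_13 = 742900.
Non-crossing handshake pairings of 2n people are counted by C_n; 16 people gives n = 8. So R = C_8 = 1430.
P − Q − R = 2674440 − 742900 − 1430 = 1930110.

1930110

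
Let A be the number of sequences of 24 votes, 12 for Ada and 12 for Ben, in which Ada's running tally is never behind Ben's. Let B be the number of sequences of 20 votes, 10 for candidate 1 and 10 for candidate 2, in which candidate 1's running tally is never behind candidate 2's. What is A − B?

Ballot sequences with n votes each where one side never trails are Dyck words, counted by C_n; here n = 12. So A = C_12 = 208012.
Ballot sequences with n votes each where one side never trails are Dyck words, counted by C_n; here n = 10. So B = C_10 = 16796.
A − B = 208012 − 16796 = 191216.

191216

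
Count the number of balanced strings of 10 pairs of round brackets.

16796

With 10 pairs the number of balanced bracket strings is the Catalan number C_10.
C_10 = C(20,10)/11 = 184756/11 = 16796.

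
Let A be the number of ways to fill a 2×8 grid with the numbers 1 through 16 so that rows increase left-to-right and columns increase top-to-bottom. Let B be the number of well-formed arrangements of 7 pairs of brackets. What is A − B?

1001

Standard Young tableaux of shape 2×n are counted by C_n; here n = 8. So A = C_8 = 1430.
With 7 pairs the number of balanced bracket strings is the Catalan number C_7. So B = C_7 = 429.
A − B = 1430 − 429 = 1001.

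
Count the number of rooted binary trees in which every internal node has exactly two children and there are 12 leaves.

Full binary trees with 12 leaves have 12−1 = 11 internal nodes, so there are C_11 of them.
C_11 = C(22,11)/12 = 705432/12 = 58786.

58786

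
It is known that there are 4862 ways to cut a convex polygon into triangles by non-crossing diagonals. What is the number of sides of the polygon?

Triangulations of a convex m-gon are counted by C_{m−2}. The Catalan number equal to 4862 is C_9.
So m − 2 = 9, giving m = 11 sides.

11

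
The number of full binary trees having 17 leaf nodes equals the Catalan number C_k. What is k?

16

Full binary trees with 17 leaves have 17−1 = 16 internal nodes, so there are C_16 of them.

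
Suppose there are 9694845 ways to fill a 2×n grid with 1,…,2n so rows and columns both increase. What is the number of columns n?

Standard Young tableaux of shape 2×n are counted by C_n. The Catalan number equal to 9694845 is C_15.

15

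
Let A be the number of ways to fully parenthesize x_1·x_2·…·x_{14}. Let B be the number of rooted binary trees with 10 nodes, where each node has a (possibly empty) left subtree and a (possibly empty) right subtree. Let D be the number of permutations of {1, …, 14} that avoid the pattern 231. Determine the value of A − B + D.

Bracketing 14 factors into binary products is counted by C_{14−1} = C_13. So A = C_13 = 742900.
Rooted binary trees with 10 nodes (each child slot possibly empty) number C_10. So B = C_10 = 16796.
For any fixed pattern of length 3, the pattern-avoiding permutations of [14] number C_14. So D = C_14 = 2674440.
A − B + D = 742900 − 16796 + 2674440 = 3400544.

3400544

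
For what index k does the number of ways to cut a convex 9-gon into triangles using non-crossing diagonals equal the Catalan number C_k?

The number of triangulations of a 9-gon is the Catalan number C_7 (index = sides − 2).

7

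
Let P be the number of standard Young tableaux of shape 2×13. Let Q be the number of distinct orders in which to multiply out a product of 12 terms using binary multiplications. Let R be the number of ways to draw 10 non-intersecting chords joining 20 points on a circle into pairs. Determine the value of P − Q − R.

Standard Young tableaux of shape 2×n are counted by C_n; here n = 13. So P = C_13 = 742900.
Parenthesizations of m factors correspond to full binary trees with m leaves, counted by C_{m−1}; m = 12 gives C_11. So Q = C_11 = 58786.
Non-crossing perfect matchings of 2n points on a circle are counted by C_n; with 20 points, n = 10. So R = C_10 = 16796.
P − Q − R = 742900 − 58786 − 16796 = 667318.

667318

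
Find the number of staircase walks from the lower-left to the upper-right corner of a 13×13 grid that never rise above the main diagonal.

Monotone paths in an n×n grid that stay weakly below the diagonal are counted by C_n; here n = 13.
C_13 = 742900.

742900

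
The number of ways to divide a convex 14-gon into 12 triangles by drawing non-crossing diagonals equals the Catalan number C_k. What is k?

12

Triangulations of a convex m-gon are counted by C_{m−2}; with m = 14 this is C_12.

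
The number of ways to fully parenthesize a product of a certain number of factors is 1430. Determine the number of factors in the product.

9

Parenthesizations of m factors are counted by C_{m−1}; 1430 = C_8.
So the index is 8, and the number of factors is 8 + 1 = 9.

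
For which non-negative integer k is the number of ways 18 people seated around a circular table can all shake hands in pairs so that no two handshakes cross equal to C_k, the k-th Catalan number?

With 18 = 2·9 people, non-crossing handshake pairings are non-crossing perfect matchings on a circle, counted by C_9.

9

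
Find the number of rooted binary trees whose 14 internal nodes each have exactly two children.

Full binary trees with n internal nodes are counted by C_n; here n = 14.
C_14 = C_13 · 2(2·13+1)/(13+2) = 742900 · 54/15 = 2674440.

2674440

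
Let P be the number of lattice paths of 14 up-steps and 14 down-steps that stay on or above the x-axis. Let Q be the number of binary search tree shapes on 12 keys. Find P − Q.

2466428

A Dyck path with 14 up-steps and 14 down-steps has semilength 14, so there are C_14 of them. So P = C_14 = 2674440.
Rooted binary trees with 12 nodes (each child slot possibly empty) number C_12. So Q = C_12 = 208012.
P − Q = 2674440 − 208012 = 2466428.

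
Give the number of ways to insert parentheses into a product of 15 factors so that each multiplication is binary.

Ways to associate a product of 15 factors correspond to binary trees on 15 leaves, so the count is C_14.
C_14 = C(28,14)/15 = 40116600/15 = 2674440.

2674440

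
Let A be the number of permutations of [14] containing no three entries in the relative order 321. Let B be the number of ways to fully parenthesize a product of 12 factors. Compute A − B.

For any fixed pattern of length 3, the pattern-avoiding permutations of [14] number C_14. So A = C_14 = 2674440.
Ways to associate a product of 12 factors correspond to binary trees on 12 leaves, so the count is C_11. So B = C_11 = 58786.
A − B = 2674440 − 58786 = 2615654.

2615654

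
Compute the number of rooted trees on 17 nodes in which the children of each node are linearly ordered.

Rooted ordered (plane) trees on m nodes have m−1 edges and are counted by C_{m−1}; m = 17 gives C_16.
C_16 = 35357670.

35357670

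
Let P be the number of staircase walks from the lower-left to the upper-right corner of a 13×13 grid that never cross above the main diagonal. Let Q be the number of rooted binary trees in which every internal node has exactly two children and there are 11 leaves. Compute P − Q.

Monotone paths in an n×n grid that stay weakly below the diagonal are counted by C_n; here n = 13. So P = C_13 = 742900.
Full binary trees with 11 leaves have 11−1 = 10 internal nodes, so there are C_10 of them. So Q = C_10 = 16796.
P − Q = 742900 − 16796 = 726104.

726104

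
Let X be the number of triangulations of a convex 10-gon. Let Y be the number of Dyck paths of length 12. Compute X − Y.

1298

A convex 10-gon is triangulated into 8 triangles, and the number of such triangulations is the Catalan number C_{10−2} = C_8. So X = C_8 = 1430.
A Dyck path with 6 up-steps and 6 down-steps has semilength 6, so there are C_6 of them. So Y = C_6 = 132.
X − Y = 1430 − 132 = 1298.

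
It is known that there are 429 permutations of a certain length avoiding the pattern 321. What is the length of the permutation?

7

Permutations of [n] avoiding a fixed length-3 pattern are counted by C_n. The Catalan number equal to 429 is C_7.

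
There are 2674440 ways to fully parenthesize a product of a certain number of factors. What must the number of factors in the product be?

15

Parenthesizations of m factors are counted by C_{m−1}; 2674440 = C_14.
So the index is 14, and the number of factors is 14 + 1 = 15.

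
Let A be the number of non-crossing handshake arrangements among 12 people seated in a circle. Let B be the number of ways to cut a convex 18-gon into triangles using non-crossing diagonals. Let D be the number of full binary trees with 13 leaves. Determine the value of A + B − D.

Non-crossing handshake pairings of 2n people are counted by C_n; 12 people gives n = 6. So A = C_6 = 132.
Triangulations of a convex m-gon are counted by C_{m−2}; with m = 18 this is C_16. So B = C_16 = 35357670.
A full binary tree with L leaves has L−1 internal nodes and is counted by C_{L−1}; L = 13 gives C_12. So D = C_12 = 208012.
A + B − D = 132 + 35357670 − 208012 = 35149790.

35149790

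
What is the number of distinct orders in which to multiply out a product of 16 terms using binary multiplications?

9694845

Parenthesizations of m factors correspond to full binary trees with m leaves, counted by C_{m−1}; m = 16 gives C_15.
C_15 = 9694845.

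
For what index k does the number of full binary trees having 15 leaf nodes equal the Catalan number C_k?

Full binary trees with 15 leaves have 15−1 = 14 internal nodes, so there are C_14 of them.

14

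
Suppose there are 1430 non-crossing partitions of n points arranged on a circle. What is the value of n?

8

Non-crossing partitions of [n] are counted by C_n. Since C_8 = 1430, the index is 8.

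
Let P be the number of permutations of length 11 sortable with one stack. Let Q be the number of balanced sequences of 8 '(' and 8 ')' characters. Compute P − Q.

57356

By Knuth's characterisation, the stack-sortable permutations of length 11 are the 231-avoiders, numbering C_11. So P = C_11 = 58786.
With 8 pairs the number of balanced bracket strings is the Catalan number C_8. So Q = C_8 = 1430.
P − Q = 58786 − 1430 = 57356.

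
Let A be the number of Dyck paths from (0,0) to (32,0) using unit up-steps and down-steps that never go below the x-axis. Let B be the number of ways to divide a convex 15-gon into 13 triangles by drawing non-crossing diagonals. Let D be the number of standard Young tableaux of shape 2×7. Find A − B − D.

Dyck paths of semilength n (length 2n) are counted by C_n; here n = 16. So A = C_16 = 35357670.
The number of triangulations of a 15-gon is the Catalan number C_13 (index = sides − 2). So B = C_13 = 742900.
Standard Young tableaux of shape 2×n are counted by C_n; here n = 7. So D = C_7 = 429.
A − B − D = 35357670 − 742900 − 429 = 34614341.

34614341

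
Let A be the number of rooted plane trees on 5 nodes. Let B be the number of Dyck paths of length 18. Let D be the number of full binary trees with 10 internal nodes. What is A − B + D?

11948

A rooted plane tree on 5 nodes has 4 edges, and such trees are counted by C_4. So A = C_4 = 14.
A Dyck path with 9 up-steps and 9 down-steps has semilength 9, so there are C_9 of them. So B = C_9 = 4862.
Full binary trees with n internal nodes are counted by C_n; here n = 10. So D = C_10 = 16796.
A − B + D = 14 − 4862 + 16796 = 11948.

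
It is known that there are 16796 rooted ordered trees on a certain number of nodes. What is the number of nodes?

11

Rooted ordered trees on m nodes are counted by C_{m−1}, and C_10 = 16796.
So the index is 10, and the number of nodes is 10 + 1 = 11.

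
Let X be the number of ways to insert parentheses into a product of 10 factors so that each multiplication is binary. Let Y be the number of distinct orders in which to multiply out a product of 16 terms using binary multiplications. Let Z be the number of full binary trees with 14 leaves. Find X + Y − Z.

Parenthesizations of m factors correspond to full binary trees with m leaves, counted by C_{m−1}; m = 10 gives C_9. So X = C_9 = 4862.
Bracketing 16 factors into binary products is counted by C_{16−1} = C_15. So Y = C_15 = 9694845.
A full binary tree with L leaves has L−1 internal nodes and is counted by C_{L−1}; L = 14 gives C_13. So Z = C_13 = 742900.
X + Y − Z = 4862 + 9694845 − 742900 = 8956807.

8956807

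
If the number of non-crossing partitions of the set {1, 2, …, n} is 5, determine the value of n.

3

Non-crossing partitions of [n] are counted by C_n. The Catalan number equal to 5 is C_3.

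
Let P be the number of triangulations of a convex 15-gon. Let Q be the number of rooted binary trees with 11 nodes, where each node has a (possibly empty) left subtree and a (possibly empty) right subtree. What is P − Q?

684114

Triangulations of a convex m-gon are counted by C_{m−2}; with m = 15 this is C_13. So P = C_13 = 742900.
Binary trees (left/right distinguished) on n nodes are counted by C_n; here n = 11. So Q = C_11 = 58786.
P − Q = 742900 − 58786 = 684114.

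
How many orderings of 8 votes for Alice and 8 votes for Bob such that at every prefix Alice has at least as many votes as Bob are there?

Reading a vote for the leader as '(' and for the other as ')' turns such a sequence into a balanced string of 8 pairs, so the count is C_8.
C_8 = 1430.

1430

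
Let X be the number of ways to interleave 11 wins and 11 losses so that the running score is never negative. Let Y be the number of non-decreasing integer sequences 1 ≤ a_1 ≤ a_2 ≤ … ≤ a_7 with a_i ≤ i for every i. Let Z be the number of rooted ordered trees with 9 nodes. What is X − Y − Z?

56927

Ballot sequences with n votes each where one side never trails are Dyck words, counted by C_n; here n = 11. So X = C_11 = 58786.
Such sub-staircase sequences of length n are counted by C_n; here n = 7. So Y = C_7 = 429.
Rooted ordered (plane) trees on m nodes have m−1 edges and are counted by C_{m−1}; m = 9 gives C_8. So Z = C_8 = 1430.
X − Y − Z = 58786 − 429 − 1430 = 56927.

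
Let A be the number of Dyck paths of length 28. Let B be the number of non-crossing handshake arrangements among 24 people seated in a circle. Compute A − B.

Dyck paths of semilength n (length 2n) are counted by C_n; here n = 14. So A = C_14 = 2674440.
With 24 = 2·12 people, non-crossing handshake pairings are non-crossing perfect matchings on a circle, counted by C_12. So B = C_12 = 208012.
A − B = 2674440 − 208012 = 2466428.

2466428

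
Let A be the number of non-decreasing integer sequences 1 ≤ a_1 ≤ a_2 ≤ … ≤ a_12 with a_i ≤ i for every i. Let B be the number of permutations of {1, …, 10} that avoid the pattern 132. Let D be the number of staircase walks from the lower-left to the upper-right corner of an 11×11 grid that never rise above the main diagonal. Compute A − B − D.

132430

Such sub-staircase sequences of length n are counted by C_n; here n = 12. So A = C_12 = 208012.
For any fixed pattern of length 3, the pattern-avoiding permutations of [10] number C_10. So B = C_10 = 16796.
Monotone paths in an n×n grid that stay weakly below the diagonal are counted by C_n; here n = 11. So D = C_11 = 58786.
A − B − D = 208012 − 16796 − 58786 = 132430.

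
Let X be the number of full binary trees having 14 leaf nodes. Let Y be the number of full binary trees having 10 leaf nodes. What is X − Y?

738038

Full binary trees with 14 leaves have 14−1 = 13 internal nodes, so there are C_13 of them. So X = C_13 = 742900.
Full binary trees with 10 leaves have 10−1 = 9 internal nodes, so there are C_9 of them. So Y = C_9 = 4862.
X − Y = 742900 − 4862 = 738038.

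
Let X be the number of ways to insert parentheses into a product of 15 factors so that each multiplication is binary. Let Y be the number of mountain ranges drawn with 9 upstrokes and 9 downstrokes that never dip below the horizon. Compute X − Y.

Ways to associate a product of 15 factors correspond to binary trees on 15 leaves, so the count is C_14. So X = C_14 = 2674440.
A Dyck path with 9 up-steps and 9 down-steps has semilength 9, so there are C_9 of them. So Y = C_9 = 4862.
X − Y = 2674440 − 4862 = 2669578.

2669578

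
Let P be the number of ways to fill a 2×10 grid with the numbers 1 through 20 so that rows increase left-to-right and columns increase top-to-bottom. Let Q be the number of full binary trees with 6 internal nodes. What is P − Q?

Standard Young tableaux of shape 2×n are counted by C_n; here n = 10. So P = C_10 = 16796.
The number of full binary trees on 6 internal nodes is the Catalan number C_6. So Q = C_6 = 132.
P − Q = 16796 − 132 = 16664.

16664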